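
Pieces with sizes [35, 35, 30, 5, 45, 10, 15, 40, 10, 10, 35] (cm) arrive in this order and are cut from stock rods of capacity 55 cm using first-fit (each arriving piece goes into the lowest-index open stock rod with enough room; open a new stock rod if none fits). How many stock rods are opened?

6

  35 → stock rod 1 (new)  [load 35/55]
  35 → stock rod 2 (new)  [load 35/55]
  30 → stock rod 3 (new)  [load 30/55]
  5 → stock rod 1  [load 40/55]
  45 → stock rod 4 (new)  [load 45/55]
  10 → stock rod 1  [load 50/55]
  15 → stock rod 2  [load 50/55]
  40 → stock rod 5 (new)  [load 40/55]
  10 → stock rod 3  [load 40/55]
  10 → stock rod 3  [load 50/55]
  35 → stock rod 6 (new)  [load 35/55]
6 stock rods opened.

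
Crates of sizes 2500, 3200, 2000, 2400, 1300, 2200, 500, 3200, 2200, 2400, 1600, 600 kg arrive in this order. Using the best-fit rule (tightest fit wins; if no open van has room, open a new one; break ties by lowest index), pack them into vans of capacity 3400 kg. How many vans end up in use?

  2500 → van 1 (new)  [load 2500/3400]
  3200 → van 2 (new)  [load 3200/3400]
  2000 → van 3 (new)  [load 2000/3400]
  2400 → van 4 (new)  [load 2400/3400]
  1300 → van 3  [load 3300/3400]
  2200 → van 5 (new)  [load 2200/3400]
  500 → van 1  [load 3000/3400]
  3200 → van 6 (new)  [load 3200/3400]
  2200 → van 7 (new)  [load 2200/3400]
  2400 → van 8 (new)  [load 2400/3400]
  1600 → van 9 (new)  [load 1600/3400]
  600 → van 4  [load 3000/3400]
9 vans opened.

9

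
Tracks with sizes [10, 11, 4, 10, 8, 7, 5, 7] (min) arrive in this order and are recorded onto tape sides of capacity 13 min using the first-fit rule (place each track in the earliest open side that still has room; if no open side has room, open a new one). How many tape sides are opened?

  10 → side 1 (new)  [load 10/13]
  11 → side 2 (new)  [load 11/13]
  4 → side 3 (new)  [load 4/13]
  10 → side 4 (new)  [load 10/13]
  8 → side 3  [load 12/13]
  7 → side 5 (new)  [load 7/13]
  5 → side 5  [load 12/13]
  7 → side 6 (new)  [load 7/13]
6 tape sides opened.

6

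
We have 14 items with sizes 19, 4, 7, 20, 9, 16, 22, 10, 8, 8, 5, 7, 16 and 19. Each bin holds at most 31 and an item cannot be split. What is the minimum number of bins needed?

Total = 22 + 20 + 19 + 19 + 16 + 16 + 10 + 9 + 8 + 8 + 7 + 7 + 5 + 4 = 170.
Lower bound: ⌈170/31⌉ = 6 bins.
A packing using 6 bins:
  bin 1: 22 + 9 = 31
  bin 2: 20 + 10 = 30
  bin 3: 19 + 8 + 4 = 31
  bin 4: 19 + 8 = 27
  bin 5: 16 + 7 + 7 = 30
  bin 6: 16 + 5 = 21
This matches the lower bound, so 6 is optimal.

6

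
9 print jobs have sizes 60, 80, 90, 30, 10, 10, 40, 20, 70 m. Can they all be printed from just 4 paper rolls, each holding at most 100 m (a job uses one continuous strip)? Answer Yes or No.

No

Total = 410 m; ⌈410/100⌉ = 5.
At least 5 paper rolls are required, but only 4 are allowed.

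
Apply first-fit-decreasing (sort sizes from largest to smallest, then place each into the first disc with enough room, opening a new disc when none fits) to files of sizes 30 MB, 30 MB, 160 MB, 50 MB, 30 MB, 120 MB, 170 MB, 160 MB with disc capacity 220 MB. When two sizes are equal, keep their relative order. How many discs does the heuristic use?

4

Sorted descending: 170, 160, 160, 120, 50, 30, 30, 30.
  170 → disc 1 (new)  [load 170/220]
  160 → disc 2 (new)  [load 160/220]
  160 → disc 3 (new)  [load 160/220]
  120 → disc 4 (new)  [load 120/220]
  50 → disc 1  [load 220/220]
  30 → disc 2  [load 190/220]
  30 → disc 2  [load 220/220]
  30 → disc 3  [load 190/220]
4 discs opened.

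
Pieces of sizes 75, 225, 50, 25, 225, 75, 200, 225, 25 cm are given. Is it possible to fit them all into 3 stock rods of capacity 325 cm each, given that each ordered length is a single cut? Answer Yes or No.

Total = 1125 cm; ⌈1125/325⌉ = 4.
At least 4 stock rods are required, but only 3 are allowed.

No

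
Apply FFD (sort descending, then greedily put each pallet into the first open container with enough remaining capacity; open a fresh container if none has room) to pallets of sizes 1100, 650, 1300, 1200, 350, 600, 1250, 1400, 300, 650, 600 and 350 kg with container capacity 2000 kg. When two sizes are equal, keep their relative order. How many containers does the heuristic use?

6

Sorted descending: 1400, 1300, 1250, 1200, 1100, 650, 650, 600, 600, 350, 350, 300.
  1400 → container 1 (new)  [load 1400/2000]
  1300 → container 2 (new)  [load 1300/2000]
  1250 → container 3 (new)  [load 1250/2000]
  1200 → container 4 (new)  [load 1200/2000]
  1100 → container 5 (new)  [load 1100/2000]
  650 → container 2  [load 1950/2000]
  650 → container 3  [load 1900/2000]
  600 → container 1  [load 2000/2000]
  600 → container 4  [load 1800/2000]
  350 → container 5  [load 1450/2000]
  350 → container 5  [load 1800/2000]
  300 → container 6 (new)  [load 300/2000]
6 containers opened.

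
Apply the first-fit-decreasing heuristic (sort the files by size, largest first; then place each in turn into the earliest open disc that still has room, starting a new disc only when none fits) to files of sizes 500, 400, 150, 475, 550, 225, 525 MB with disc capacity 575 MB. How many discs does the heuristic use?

Sorted descending: 550, 525, 500, 475, 400, 225, 150.
  550 → disc 1 (new)  [load 550/575]
  525 → disc 2 (new)  [load 525/575]
  500 → disc 3 (new)  [load 500/575]
  475 → disc 4 (new)  [load 475/575]
  400 → disc 5 (new)  [load 400/575]
  225 → disc 6 (new)  [load 225/575]
  150 → disc 5  [load 550/575]
6 discs opened.

6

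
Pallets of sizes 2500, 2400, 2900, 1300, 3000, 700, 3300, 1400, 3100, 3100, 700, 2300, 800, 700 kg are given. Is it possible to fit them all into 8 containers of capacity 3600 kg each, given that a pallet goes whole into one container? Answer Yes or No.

No

Total = 28200 kg; ⌈28200/3600⌉ = 8.
The bound of 8 does not rule out 8, but exhaustive search shows no assignment into 8 containers of capacity 3600 kg exists — the minimum is 9.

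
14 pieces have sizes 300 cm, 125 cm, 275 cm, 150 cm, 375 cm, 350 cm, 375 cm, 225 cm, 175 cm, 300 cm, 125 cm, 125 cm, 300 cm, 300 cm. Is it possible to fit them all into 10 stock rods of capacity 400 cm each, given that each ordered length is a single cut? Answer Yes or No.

Yes

A valid assignment using 10 stock rods:
  stock rod 1: 375 = 375
  stock rod 2: 375 = 375
  stock rod 3: 350 = 350
  stock rod 4: 300 = 300
  stock rod 5: 300 = 300
  stock rod 6: 300 = 300
  stock rod 7: 300 = 300
  stock rod 8: 275 + 125 = 400
  stock rod 9: 225 + 175 = 400
  stock rod 10: 150 + 125 + 125 = 400
Every load is within 400 cm, so 10 stock rods suffice.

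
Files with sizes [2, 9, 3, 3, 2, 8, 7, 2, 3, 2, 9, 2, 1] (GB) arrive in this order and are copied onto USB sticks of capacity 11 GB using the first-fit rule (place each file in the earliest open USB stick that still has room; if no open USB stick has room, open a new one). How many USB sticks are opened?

5

  2 → USB stick 1 (new)  [load 2/11]
  9 → USB stick 1  [load 11/11]
  3 → USB stick 2 (new)  [load 3/11]
  3 → USB stick 2  [load 6/11]
  2 → USB stick 2  [load 8/11]
  8 → USB stick 3 (new)  [load 8/11]
  7 → USB stick 4 (new)  [load 7/11]
  2 → USB stick 2  [load 10/11]
  3 → USB stick 3  [load 11/11]
  2 → USB stick 4  [load 9/11]
  9 → USB stick 5 (new)  [load 9/11]
  2 → USB stick 4  [load 11/11]
  1 → USB stick 2  [load 11/11]
5 USB sticks opened.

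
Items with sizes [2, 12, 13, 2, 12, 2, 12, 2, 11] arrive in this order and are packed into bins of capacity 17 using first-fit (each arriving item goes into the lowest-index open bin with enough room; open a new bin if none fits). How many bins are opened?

  2 → bin 1 (new)  [load 2/17]
  12 → bin 1  [load 14/17]
  13 → bin 2 (new)  [load 13/17]
  2 → bin 1  [load 16/17]
  12 → bin 3 (new)  [load 12/17]
  2 → bin 2  [load 15/17]
  12 → bin 4 (new)  [load 12/17]
  2 → bin 2  [load 17/17]
  11 → bin 5 (new)  [load 11/17]
5 bins opened.

5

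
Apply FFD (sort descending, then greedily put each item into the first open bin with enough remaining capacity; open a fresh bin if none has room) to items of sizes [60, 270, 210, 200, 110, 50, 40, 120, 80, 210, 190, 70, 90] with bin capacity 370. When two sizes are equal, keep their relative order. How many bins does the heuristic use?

5

Sorted descending: 270, 210, 210, 200, 190, 120, 110, 90, 80, 70, 60, 50, 40.
  270 → bin 1 (new)  [load 270/370]
  210 → bin 2 (new)  [load 210/370]
  210 → bin 3 (new)  [load 210/370]
  200 → bin 4 (new)  [load 200/370]
  190 → bin 5 (new)  [load 190/370]
  120 → bin 2  [load 330/370]
  110 → bin 3  [load 320/370]
  90 → bin 1  [load 360/370]
  80 → bin 4  [load 280/370]
  70 → bin 4  [load 350/370]
  60 → bin 5  [load 250/370]
  50 → bin 3  [load 370/370]
  40 → bin 2  [load 370/370]
5 bins opened.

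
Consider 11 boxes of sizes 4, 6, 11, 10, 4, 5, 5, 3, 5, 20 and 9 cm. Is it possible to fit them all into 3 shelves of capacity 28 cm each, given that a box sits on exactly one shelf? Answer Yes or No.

Yes

A valid assignment using 3 shelves:
  shelf 1: 20 + 6 = 26
  shelf 2: 11 + 10 + 4 + 3 = 28
  shelf 3: 9 + 5 + 5 + 5 + 4 = 28
Every load is within 28 cm, so 3 shelves suffice.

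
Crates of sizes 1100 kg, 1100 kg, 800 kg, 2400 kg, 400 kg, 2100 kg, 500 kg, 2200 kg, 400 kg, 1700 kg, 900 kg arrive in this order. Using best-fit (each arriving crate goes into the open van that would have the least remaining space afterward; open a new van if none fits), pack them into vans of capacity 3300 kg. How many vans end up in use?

5

  1100 → van 1 (new)  [load 1100/3300]
  1100 → van 1  [load 2200/3300]
  800 → van 1  [load 3000/3300]
  2400 → van 2 (new)  [load 2400/3300]
  400 → van 2  [load 2800/3300]
  2100 → van 3 (new)  [load 2100/3300]
  500 → van 2  [load 3300/3300]
  2200 → van 4 (new)  [load 2200/3300]
  400 → van 4  [load 2600/3300]
  1700 → van 5 (new)  [load 1700/3300]
  900 → van 3  [load 3000/3300]
5 vans opened.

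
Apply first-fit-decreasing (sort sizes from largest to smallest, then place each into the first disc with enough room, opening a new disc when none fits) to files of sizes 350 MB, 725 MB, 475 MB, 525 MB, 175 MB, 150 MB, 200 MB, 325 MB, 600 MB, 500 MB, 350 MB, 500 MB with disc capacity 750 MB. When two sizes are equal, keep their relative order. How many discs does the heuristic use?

8

Sorted descending: 725, 600, 525, 500, 500, 475, 350, 350, 325, 200, 175, 150.
  725 → disc 1 (new)  [load 725/750]
  600 → disc 2 (new)  [load 600/750]
  525 → disc 3 (new)  [load 525/750]
  500 → disc 4 (new)  [load 500/750]
  500 → disc 5 (new)  [load 500/750]
  475 → disc 6 (new)  [load 475/750]
  350 → disc 7 (new)  [load 350/750]
  350 → disc 7  [load 700/750]
  325 → disc 8 (new)  [load 325/750]
  200 → disc 3  [load 725/750]
  175 → disc 4  [load 675/750]
  150 → disc 2  [load 750/750]
8 discs opened.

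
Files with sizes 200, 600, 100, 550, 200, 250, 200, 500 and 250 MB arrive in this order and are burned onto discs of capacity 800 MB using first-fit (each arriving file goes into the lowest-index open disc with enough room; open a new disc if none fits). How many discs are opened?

4

  200 → disc 1 (new)  [load 200/800]
  600 → disc 1  [load 800/800]
  100 → disc 2 (new)  [load 100/800]
  550 → disc 2  [load 650/800]
  200 → disc 3 (new)  [load 200/800]
  250 → disc 3  [load 450/800]
  200 → disc 3  [load 650/800]
  500 → disc 4 (new)  [load 500/800]
  250 → disc 4  [load 750/800]
4 discs opened.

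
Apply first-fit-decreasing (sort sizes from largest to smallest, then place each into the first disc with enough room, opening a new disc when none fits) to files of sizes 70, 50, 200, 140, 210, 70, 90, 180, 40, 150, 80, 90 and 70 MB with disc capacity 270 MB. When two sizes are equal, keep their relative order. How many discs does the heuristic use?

Sorted descending: 210, 200, 180, 150, 140, 90, 90, 80, 70, 70, 70, 50, 40.
  210 → disc 1 (new)  [load 210/270]
  200 → disc 2 (new)  [load 200/270]
  180 → disc 3 (new)  [load 180/270]
  150 → disc 4 (new)  [load 150/270]
  140 → disc 5 (new)  [load 140/270]
  90 → disc 3  [load 270/270]
  90 → disc 4  [load 240/270]
  80 → disc 5  [load 220/270]
  70 → disc 2  [load 270/270]
  70 → disc 6 (new)  [load 70/270]
  70 → disc 6  [load 140/270]
  50 → disc 1  [load 260/270]
  40 → disc 5  [load 260/270]
6 discs opened.

6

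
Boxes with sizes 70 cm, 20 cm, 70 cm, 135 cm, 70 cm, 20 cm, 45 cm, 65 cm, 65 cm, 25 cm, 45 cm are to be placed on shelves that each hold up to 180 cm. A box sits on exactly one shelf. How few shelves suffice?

Total = 135 + 70 + 70 + 70 + 65 + 65 + 45 + 45 + 25 + 20 + 20 = 630 cm.
Lower bound: ⌈630/180⌉ = 4 shelves.
A packing using 4 shelves:
  shelf 1: 135 + 45 = 180
  shelf 2: 70 + 70 + 25 = 165
  shelf 3: 70 + 65 + 45 = 180
  shelf 4: 65 + 20 + 20 = 105
This matches the lower bound, so 4 is optimal.

4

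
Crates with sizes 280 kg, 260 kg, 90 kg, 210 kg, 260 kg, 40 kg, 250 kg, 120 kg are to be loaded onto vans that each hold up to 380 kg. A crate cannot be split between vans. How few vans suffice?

5

Total = 280 + 260 + 260 + 250 + 210 + 120 + 90 + 40 = 1510 kg.
Lower bound: ⌈1510/380⌉ = 4 vans.
Also, 5 crates each exceed 190 kg, and no two of those can share a van, so at least 5 vans are needed.
A packing using 5 vans:
  van 1: 280 + 90 = 370
  van 2: 260 + 120 = 380
  van 3: 260 + 40 = 300
  van 4: 250 = 250
  van 5: 210 = 210
This matches the lower bound, so 5 is optimal.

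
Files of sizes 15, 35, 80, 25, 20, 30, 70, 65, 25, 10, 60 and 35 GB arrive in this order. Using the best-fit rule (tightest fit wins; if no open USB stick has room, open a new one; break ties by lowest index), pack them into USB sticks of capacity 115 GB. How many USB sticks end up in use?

5

  15 → USB stick 1 (new)  [load 15/115]
  35 → USB stick 1  [load 50/115]
  80 → USB stick 2 (new)  [load 80/115]
  25 → USB stick 2  [load 105/115]
  20 → USB stick 1  [load 70/115]
  30 → USB stick 1  [load 100/115]
  70 → USB stick 3 (new)  [load 70/115]
  65 → USB stick 4 (new)  [load 65/115]
  25 → USB stick 3  [load 95/115]
  10 → USB stick 2  [load 115/115]
  60 → USB stick 5 (new)  [load 60/115]
  35 → USB stick 4  [load 100/115]
5 USB sticks opened.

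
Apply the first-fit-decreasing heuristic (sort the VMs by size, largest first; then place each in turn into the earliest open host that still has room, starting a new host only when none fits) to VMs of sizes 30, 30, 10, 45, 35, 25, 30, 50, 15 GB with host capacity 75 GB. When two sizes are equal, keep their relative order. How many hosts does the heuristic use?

4

Sorted descending: 50, 45, 35, 30, 30, 30, 25, 15, 10.
  50 → host 1 (new)  [load 50/75]
  45 → host 2 (new)  [load 45/75]
  35 → host 3 (new)  [load 35/75]
  30 → host 2  [load 75/75]
  30 → host 3  [load 65/75]
  30 → host 4 (new)  [load 30/75]
  25 → host 1  [load 75/75]
  15 → host 4  [load 45/75]
  10 → host 3  [load 75/75]
4 hosts opened.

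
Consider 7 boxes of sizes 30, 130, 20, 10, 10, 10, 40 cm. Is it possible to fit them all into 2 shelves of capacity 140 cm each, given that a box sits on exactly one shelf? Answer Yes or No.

A valid assignment using 2 shelves:
  shelf 1: 130 + 10 = 140
  shelf 2: 40 + 30 + 20 + 10 + 10 = 110
Every load is within 140 cm, so 2 shelves suffice.

Yes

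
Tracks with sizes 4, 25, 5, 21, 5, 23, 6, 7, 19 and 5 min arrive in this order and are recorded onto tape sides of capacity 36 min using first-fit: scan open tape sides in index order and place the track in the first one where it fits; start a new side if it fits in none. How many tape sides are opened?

  4 → side 1 (new)  [load 4/36]
  25 → side 1  [load 29/36]
  5 → side 1  [load 34/36]
  21 → side 2 (new)  [load 21/36]
  5 → side 2  [load 26/36]
  23 → side 3 (new)  [load 23/36]
  6 → side 2  [load 32/36]
  7 → side 3  [load 30/36]
  19 → side 4 (new)  [load 19/36]
  5 → side 3  [load 35/36]
4 tape sides opened.

4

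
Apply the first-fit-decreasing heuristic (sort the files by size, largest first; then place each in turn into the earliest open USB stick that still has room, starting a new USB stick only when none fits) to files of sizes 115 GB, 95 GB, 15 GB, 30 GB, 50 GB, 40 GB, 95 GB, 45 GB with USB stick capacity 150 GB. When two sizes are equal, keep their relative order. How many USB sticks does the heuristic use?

Sorted descending: 115, 95, 95, 50, 45, 40, 30, 15.
  115 → USB stick 1 (new)  [load 115/150]
  95 → USB stick 2 (new)  [load 95/150]
  95 → USB stick 3 (new)  [load 95/150]
  50 → USB stick 2  [load 145/150]
  45 → USB stick 3  [load 140/150]
  40 → USB stick 4 (new)  [load 40/150]
  30 → USB stick 1  [load 145/150]
  15 → USB stick 4  [load 55/150]
4 USB sticks opened.

4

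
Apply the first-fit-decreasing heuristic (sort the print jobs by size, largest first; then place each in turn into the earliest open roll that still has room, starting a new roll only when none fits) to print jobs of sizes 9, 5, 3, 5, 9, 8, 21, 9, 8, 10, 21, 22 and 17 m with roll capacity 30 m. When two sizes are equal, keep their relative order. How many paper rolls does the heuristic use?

5

Sorted descending: 22, 21, 21, 17, 10, 9, 9, 9, 8, 8, 5, 5, 3.
  22 → roll 1 (new)  [load 22/30]
  21 → roll 2 (new)  [load 21/30]
  21 → roll 3 (new)  [load 21/30]
  17 → roll 4 (new)  [load 17/30]
  10 → roll 4  [load 27/30]
  9 → roll 2  [load 30/30]
  9 → roll 3  [load 30/30]
  9 → roll 5 (new)  [load 9/30]
  8 → roll 1  [load 30/30]
  8 → roll 5  [load 17/30]
  5 → roll 5  [load 22/30]
  5 → roll 5  [load 27/30]
  3 → roll 4  [load 30/30]
5 paper rolls opened.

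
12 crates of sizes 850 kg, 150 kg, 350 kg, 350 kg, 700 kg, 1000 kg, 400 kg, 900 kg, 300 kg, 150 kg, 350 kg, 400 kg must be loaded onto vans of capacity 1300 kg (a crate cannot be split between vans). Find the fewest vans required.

Total = 1000 + 900 + 850 + 700 + 400 + 400 + 350 + 350 + 350 + 300 + 150 + 150 = 5900 kg.
Lower bound: ⌈5900/1300⌉ = 5 vans.
A packing using 5 vans:
  van 1: 1000 + 300 = 1300
  van 2: 900 + 400 = 1300
  van 3: 850 + 400 = 1250
  van 4: 700 + 350 + 150 = 1200
  van 5: 350 + 350 + 150 = 850
This matches the lower bound, so 5 is optimal.

5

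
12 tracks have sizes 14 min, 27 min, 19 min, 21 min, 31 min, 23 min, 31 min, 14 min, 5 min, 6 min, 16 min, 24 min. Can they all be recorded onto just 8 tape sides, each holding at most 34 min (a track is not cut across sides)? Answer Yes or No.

A valid assignment using 8 tape sides:
  side 1: 31 = 31
  side 2: 31 = 31
  side 3: 27 + 6 = 33
  side 4: 24 + 5 = 29
  side 5: 23 = 23
  side 6: 21 = 21
  side 7: 19 + 14 = 33
  side 8: 16 + 14 = 30
Every load is within 34 min, so 8 tape sides suffice.

Yes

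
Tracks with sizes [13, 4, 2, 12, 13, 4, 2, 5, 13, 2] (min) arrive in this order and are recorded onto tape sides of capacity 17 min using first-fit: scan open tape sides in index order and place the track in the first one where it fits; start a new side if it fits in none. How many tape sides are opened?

  13 → side 1 (new)  [load 13/17]
  4 → side 1  [load 17/17]
  2 → side 2 (new)  [load 2/17]
  12 → side 2  [load 14/17]
  13 → side 3 (new)  [load 13/17]
  4 → side 3  [load 17/17]
  2 → side 2  [load 16/17]
  5 → side 4 (new)  [load 5/17]
  13 → side 5 (new)  [load 13/17]
  2 → side 4  [load 7/17]
5 tape sides opened.

5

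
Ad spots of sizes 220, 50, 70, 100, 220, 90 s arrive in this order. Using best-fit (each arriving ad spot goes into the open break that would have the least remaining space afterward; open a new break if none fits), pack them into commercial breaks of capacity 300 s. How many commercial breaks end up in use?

3

  220 → break 1 (new)  [load 220/300]
  50 → break 1  [load 270/300]
  70 → break 2 (new)  [load 70/300]
  100 → break 2  [load 170/300]
  220 → break 3 (new)  [load 220/300]
  90 → break 2  [load 260/300]
3 commercial breaks opened.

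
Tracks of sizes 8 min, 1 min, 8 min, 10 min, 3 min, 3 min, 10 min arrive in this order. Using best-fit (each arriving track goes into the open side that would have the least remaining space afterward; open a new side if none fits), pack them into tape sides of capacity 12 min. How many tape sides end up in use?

4

  8 → side 1 (new)  [load 8/12]
  1 → side 1  [load 9/12]
  8 → side 2 (new)  [load 8/12]
  10 → side 3 (new)  [load 10/12]
  3 → side 1  [load 12/12]
  3 → side 2  [load 11/12]
  10 → side 4 (new)  [load 10/12]
4 tape sides opened.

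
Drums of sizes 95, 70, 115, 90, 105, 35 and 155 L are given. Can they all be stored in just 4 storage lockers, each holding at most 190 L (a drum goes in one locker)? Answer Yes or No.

Yes

A valid assignment using 4 storage lockers:
  locker 1: 155 + 35 = 190
  locker 2: 115 + 70 = 185
  locker 3: 105 = 105
  locker 4: 95 + 90 = 185
Every load is within 190 L, so 4 storage lockers suffice.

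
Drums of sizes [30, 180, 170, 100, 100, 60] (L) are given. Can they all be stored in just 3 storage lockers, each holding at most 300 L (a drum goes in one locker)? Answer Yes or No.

Yes

A valid assignment using 3 storage lockers:
  locker 1: 180 + 100 = 280
  locker 2: 170 + 100 + 30 = 300
  locker 3: 60 = 60
Every load is within 300 L, so 3 storage lockers suffice.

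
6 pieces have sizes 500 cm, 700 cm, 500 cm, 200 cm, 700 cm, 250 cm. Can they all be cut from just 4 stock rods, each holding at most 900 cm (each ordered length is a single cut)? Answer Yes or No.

A valid assignment using 4 stock rods:
  stock rod 1: 700 + 200 = 900
  stock rod 2: 700 = 700
  stock rod 3: 500 + 250 = 750
  stock rod 4: 500 = 500
Every load is within 900 cm, so 4 stock rods suffice.

Yes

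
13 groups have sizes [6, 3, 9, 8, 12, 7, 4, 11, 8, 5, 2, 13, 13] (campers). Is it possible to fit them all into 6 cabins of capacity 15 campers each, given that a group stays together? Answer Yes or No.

No

Total = 101 campers; ⌈101/15⌉ = 7.
At least 7 cabins are required, but only 6 are allowed.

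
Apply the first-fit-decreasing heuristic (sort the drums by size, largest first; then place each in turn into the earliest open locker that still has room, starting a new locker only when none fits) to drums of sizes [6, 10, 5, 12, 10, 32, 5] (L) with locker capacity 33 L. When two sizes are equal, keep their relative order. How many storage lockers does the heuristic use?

3

Sorted descending: 32, 12, 10, 10, 6, 5, 5.
  32 → locker 1 (new)  [load 32/33]
  12 → locker 2 (new)  [load 12/33]
  10 → locker 2  [load 22/33]
  10 → locker 2  [load 32/33]
  6 → locker 3 (new)  [load 6/33]
  5 → locker 3  [load 11/33]
  5 → locker 3  [load 16/33]
3 storage lockers opened.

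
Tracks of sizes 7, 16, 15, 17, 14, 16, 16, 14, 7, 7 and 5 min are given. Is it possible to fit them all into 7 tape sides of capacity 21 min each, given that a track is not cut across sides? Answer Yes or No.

No

Total = 134 min; ⌈134/21⌉ = 7.
The bound of 7 does not rule out 7, but exhaustive search shows no assignment into 7 tape sides of capacity 21 min exists — the minimum is 8.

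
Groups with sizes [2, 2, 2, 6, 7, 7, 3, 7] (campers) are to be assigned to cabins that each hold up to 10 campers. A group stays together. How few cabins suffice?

4

Total = 7 + 7 + 7 + 6 + 3 + 2 + 2 + 2 = 36 campers.
Lower bound: ⌈36/10⌉ = 4 cabins.
A packing using 4 cabins:
  cabin 1: 7 + 3 = 10
  cabin 2: 7 + 2 = 9
  cabin 3: 7 + 2 = 9
  cabin 4: 6 + 2 = 8
This matches the lower bound, so 4 is optimal.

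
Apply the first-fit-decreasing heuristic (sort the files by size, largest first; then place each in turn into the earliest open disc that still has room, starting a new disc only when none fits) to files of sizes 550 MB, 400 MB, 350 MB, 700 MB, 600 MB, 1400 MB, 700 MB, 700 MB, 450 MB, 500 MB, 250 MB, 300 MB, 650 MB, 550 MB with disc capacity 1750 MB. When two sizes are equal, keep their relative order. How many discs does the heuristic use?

Sorted descending: 1400, 700, 700, 700, 650, 600, 550, 550, 500, 450, 400, 350, 300, 250.
  1400 → disc 1 (new)  [load 1400/1750]
  700 → disc 2 (new)  [load 700/1750]
  700 → disc 2  [load 1400/1750]
  700 → disc 3 (new)  [load 700/1750]
  650 → disc 3  [load 1350/1750]
  600 → disc 4 (new)  [load 600/1750]
  550 → disc 4  [load 1150/1750]
  550 → disc 4  [load 1700/1750]
  500 → disc 5 (new)  [load 500/1750]
  450 → disc 5  [load 950/1750]
  400 → disc 3  [load 1750/1750]
  350 → disc 1  [load 1750/1750]
  300 → disc 2  [load 1700/1750]
  250 → disc 5  [load 1200/1750]
5 discs opened.

5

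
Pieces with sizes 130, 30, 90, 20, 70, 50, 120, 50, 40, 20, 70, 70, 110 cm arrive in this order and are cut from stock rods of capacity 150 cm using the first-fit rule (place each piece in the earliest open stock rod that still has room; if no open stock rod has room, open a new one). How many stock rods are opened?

7

  130 → stock rod 1 (new)  [load 130/150]
  30 → stock rod 2 (new)  [load 30/150]
  90 → stock rod 2  [load 120/150]
  20 → stock rod 1  [load 150/150]
  70 → stock rod 3 (new)  [load 70/150]
  50 → stock rod 3  [load 120/150]
  120 → stock rod 4 (new)  [load 120/150]
  50 → stock rod 5 (new)  [load 50/150]
  40 → stock rod 5  [load 90/150]
  20 → stock rod 2  [load 140/150]
  70 → stock rod 6 (new)  [load 70/150]
  70 → stock rod 6  [load 140/150]
  110 → stock rod 7 (new)  [load 110/150]
7 stock rods opened.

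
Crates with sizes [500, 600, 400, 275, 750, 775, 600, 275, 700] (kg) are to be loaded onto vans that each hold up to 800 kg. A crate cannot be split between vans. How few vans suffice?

Total = 775 + 750 + 700 + 600 + 600 + 500 + 400 + 275 + 275 = 4875 kg.
Lower bound: ⌈4875/800⌉ = 7 vans.
A packing using 7 vans:
  van 1: 775 = 775
  van 2: 750 = 750
  van 3: 700 = 700
  van 4: 600 = 600
  van 5: 600 = 600
  van 6: 500 + 275 = 775
  van 7: 400 + 275 = 675
This matches the lower bound, so 7 is optimal.

7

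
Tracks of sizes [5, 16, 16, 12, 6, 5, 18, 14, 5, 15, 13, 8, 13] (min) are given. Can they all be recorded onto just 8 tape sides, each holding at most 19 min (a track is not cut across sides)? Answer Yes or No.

No

Total = 146 min; ⌈146/19⌉ = 8.
The bound of 8 does not rule out 8, but exhaustive search shows no assignment into 8 tape sides of capacity 19 min exists — the minimum is 9.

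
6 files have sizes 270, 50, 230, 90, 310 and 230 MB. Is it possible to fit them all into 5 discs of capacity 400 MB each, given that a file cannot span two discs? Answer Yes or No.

A valid assignment using 4 discs:
  disc 1: 310 + 90 = 400
  disc 2: 270 + 50 = 320
  disc 3: 230 = 230
  disc 4: 230 = 230
That uses only 4 ≤ 5, so 5 discs are enough.

Yes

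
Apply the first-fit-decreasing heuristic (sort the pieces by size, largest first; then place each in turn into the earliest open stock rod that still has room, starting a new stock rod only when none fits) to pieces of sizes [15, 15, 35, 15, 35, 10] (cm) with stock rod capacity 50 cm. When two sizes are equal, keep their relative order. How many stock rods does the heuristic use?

Sorted descending: 35, 35, 15, 15, 15, 10.
  35 → stock rod 1 (new)  [load 35/50]
  35 → stock rod 2 (new)  [load 35/50]
  15 → stock rod 1  [load 50/50]
  15 → stock rod 2  [load 50/50]
  15 → stock rod 3 (new)  [load 15/50]
  10 → stock rod 3  [load 25/50]
3 stock rods opened.

3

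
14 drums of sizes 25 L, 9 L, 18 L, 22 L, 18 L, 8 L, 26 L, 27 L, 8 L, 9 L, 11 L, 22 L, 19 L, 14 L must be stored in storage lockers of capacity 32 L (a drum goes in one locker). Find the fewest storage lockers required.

9

Total = 27 + 26 + 25 + 22 + 22 + 19 + 18 + 18 + 14 + 11 + 9 + 9 + 8 + 8 = 236 L.
Lower bound: ⌈236/32⌉ = 8 storage lockers.
A packing using 9 storage lockers:
  locker 1: 27 = 27
  locker 2: 26 = 26
  locker 3: 25 = 25
  locker 4: 22 + 9 = 31
  locker 5: 22 + 9 = 31
  locker 6: 19 + 11 = 30
  locker 7: 18 + 14 = 32
  locker 8: 18 + 8 = 26
  locker 9: 8 = 8
No arrangement into 8 storage lockers stays within capacity, so 9 is optimal.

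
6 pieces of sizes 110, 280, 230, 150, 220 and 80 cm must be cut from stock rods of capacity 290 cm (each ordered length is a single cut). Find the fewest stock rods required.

Total = 280 + 230 + 220 + 150 + 110 + 80 = 1070 cm.
Lower bound: ⌈1070/290⌉ = 4 stock rods.
A packing using 5 stock rods:
  stock rod 1: 280 = 280
  stock rod 2: 230 = 230
  stock rod 3: 220 = 220
  stock rod 4: 150 + 110 = 260
  stock rod 5: 80 = 80
No arrangement into 4 stock rods stays within capacity, so 5 is optimal.

5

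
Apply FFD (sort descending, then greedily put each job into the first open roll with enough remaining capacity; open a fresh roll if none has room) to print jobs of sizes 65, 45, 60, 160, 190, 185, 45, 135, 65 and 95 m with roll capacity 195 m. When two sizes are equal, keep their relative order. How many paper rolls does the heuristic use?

6

Sorted descending: 190, 185, 160, 135, 95, 65, 65, 60, 45, 45.
  190 → roll 1 (new)  [load 190/195]
  185 → roll 2 (new)  [load 185/195]
  160 → roll 3 (new)  [load 160/195]
  135 → roll 4 (new)  [load 135/195]
  95 → roll 5 (new)  [load 95/195]
  65 → roll 5  [load 160/195]
  65 → roll 6 (new)  [load 65/195]
  60 → roll 4  [load 195/195]
  45 → roll 6  [load 110/195]
  45 → roll 6  [load 155/195]
6 paper rolls opened.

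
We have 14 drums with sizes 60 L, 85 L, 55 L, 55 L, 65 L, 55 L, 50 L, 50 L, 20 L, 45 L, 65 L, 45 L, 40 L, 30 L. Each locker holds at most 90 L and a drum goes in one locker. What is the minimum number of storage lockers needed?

10

Total = 85 + 65 + 65 + 60 + 55 + 55 + 55 + 50 + 50 + 45 + 45 + 40 + 30 + 20 = 720 L.
Lower bound: ⌈720/90⌉ = 8 storage lockers.
Also, 9 drums each exceed 45 L, and no two of those can share a locker, so at least 9 storage lockers are needed.
A packing using 10 storage lockers:
  locker 1: 85 = 85
  locker 2: 65 + 20 = 85
  locker 3: 65 = 65
  locker 4: 60 + 30 = 90
  locker 5: 55 = 55
  locker 6: 55 = 55
  locker 7: 55 = 55
  locker 8: 50 + 40 = 90
  locker 9: 50 = 50
  locker 10: 45 + 45 = 90
No arrangement into 9 storage lockers stays within capacity, so 10 is optimal.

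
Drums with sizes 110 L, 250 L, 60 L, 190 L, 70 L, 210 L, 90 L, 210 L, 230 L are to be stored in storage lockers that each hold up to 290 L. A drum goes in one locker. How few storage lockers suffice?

6

Total = 250 + 230 + 210 + 210 + 190 + 110 + 90 + 70 + 60 = 1420 L.
Lower bound: ⌈1420/290⌉ = 5 storage lockers.
A packing using 6 storage lockers:
  locker 1: 250 = 250
  locker 2: 230 + 60 = 290
  locker 3: 210 + 70 = 280
  locker 4: 210 = 210
  locker 5: 190 + 90 = 280
  locker 6: 110 = 110
No arrangement into 5 storage lockers stays within capacity, so 6 is optimal.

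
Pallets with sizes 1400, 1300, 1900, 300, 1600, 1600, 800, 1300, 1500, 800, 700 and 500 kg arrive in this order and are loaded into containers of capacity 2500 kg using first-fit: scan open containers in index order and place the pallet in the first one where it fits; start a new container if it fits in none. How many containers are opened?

  1400 → container 1 (new)  [load 1400/2500]
  1300 → container 2 (new)  [load 1300/2500]
  1900 → container 3 (new)  [load 1900/2500]
  300 → container 1  [load 1700/2500]
  1600 → container 4 (new)  [load 1600/2500]
  1600 → container 5 (new)  [load 1600/2500]
  800 → container 1  [load 2500/2500]
  1300 → container 6 (new)  [load 1300/2500]
  1500 → container 7 (new)  [load 1500/2500]
  800 → container 2  [load 2100/2500]
  700 → container 4  [load 2300/2500]
  500 → container 3  [load 2400/2500]
7 containers opened.

7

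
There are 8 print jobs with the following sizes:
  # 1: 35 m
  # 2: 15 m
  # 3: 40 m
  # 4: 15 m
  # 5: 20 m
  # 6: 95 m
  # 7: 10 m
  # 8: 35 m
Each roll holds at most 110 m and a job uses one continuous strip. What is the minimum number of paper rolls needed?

Total = 95 + 40 + 35 + 35 + 20 + 15 + 15 + 10 = 265 m.
Lower bound: ⌈265/110⌉ = 3 paper rolls.
A packing using 3 paper rolls:
  roll 1: 95 + 15 = 110
  roll 2: 40 + 35 + 35 = 110
  roll 3: 20 + 15 + 10 = 45
This matches the lower bound, so 3 is optimal.

3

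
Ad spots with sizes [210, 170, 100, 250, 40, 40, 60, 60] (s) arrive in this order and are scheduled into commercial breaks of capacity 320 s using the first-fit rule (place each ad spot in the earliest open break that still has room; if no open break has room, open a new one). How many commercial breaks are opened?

3

  210 → break 1 (new)  [load 210/320]
  170 → break 2 (new)  [load 170/320]
  100 → break 1  [load 310/320]
  250 → break 3 (new)  [load 250/320]
  40 → break 2  [load 210/320]
  40 → break 2  [load 250/320]
  60 → break 2  [load 310/320]
  60 → break 3  [load 310/320]
3 commercial breaks opened.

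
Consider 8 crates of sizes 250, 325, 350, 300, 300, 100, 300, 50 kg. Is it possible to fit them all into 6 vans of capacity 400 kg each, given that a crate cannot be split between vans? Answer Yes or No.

A valid assignment using 6 vans:
  van 1: 350 + 50 = 400
  van 2: 325 = 325
  van 3: 300 + 100 = 400
  van 4: 300 = 300
  van 5: 300 = 300
  van 6: 250 = 250
Every load is within 400 kg, so 6 vans suffice.

Yes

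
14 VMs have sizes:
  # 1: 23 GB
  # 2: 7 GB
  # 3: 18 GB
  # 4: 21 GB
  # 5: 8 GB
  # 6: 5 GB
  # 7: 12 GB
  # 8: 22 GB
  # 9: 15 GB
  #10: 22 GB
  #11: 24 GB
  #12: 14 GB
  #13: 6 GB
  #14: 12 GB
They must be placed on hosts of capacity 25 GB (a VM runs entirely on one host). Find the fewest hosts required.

Total = 24 + 23 + 22 + 22 + 21 + 18 + 15 + 14 + 12 + 12 + 8 + 7 + 6 + 5 = 209 GB.
Lower bound: ⌈209/25⌉ = 9 hosts.
A packing using 9 hosts:
  host 1: 24 = 24
  host 2: 23 = 23
  host 3: 22 = 22
  host 4: 22 = 22
  host 5: 21 = 21
  host 6: 18 + 7 = 25
  host 7: 15 + 8 = 23
  host 8: 14 + 6 + 5 = 25
  host 9: 12 + 12 = 24
This matches the lower bound, so 9 is optimal.

9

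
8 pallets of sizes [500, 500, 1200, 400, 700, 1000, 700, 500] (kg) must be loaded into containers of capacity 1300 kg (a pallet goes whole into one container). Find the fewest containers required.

Total = 1200 + 1000 + 700 + 700 + 500 + 500 + 500 + 400 = 5500 kg.
Lower bound: ⌈5500/1300⌉ = 5 containers.
A packing using 5 containers:
  container 1: 1200 = 1200
  container 2: 1000 = 1000
  container 3: 700 + 500 = 1200
  container 4: 700 + 500 = 1200
  container 5: 500 + 400 = 900
This matches the lower bound, so 5 is optimal.

5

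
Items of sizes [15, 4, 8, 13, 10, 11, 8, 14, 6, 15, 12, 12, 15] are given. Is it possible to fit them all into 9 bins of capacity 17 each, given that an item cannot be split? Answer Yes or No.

No

Total = 143; ⌈143/17⌉ = 9.
The bound of 9 does not rule out 9, but exhaustive search shows no assignment into 9 bins of capacity 17 exists — the minimum is 10.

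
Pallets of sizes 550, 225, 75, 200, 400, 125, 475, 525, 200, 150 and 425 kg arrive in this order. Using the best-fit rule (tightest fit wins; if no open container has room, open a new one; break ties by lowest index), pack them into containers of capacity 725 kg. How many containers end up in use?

  550 → container 1 (new)  [load 550/725]
  225 → container 2 (new)  [load 225/725]
  75 → container 1  [load 625/725]
  200 → container 2  [load 425/725]
  400 → container 3 (new)  [load 400/725]
  125 → container 2  [load 550/725]
  475 → container 4 (new)  [load 475/725]
  525 → container 5 (new)  [load 525/725]
  200 → container 5  [load 725/725]
  150 → container 2  [load 700/725]
  425 → container 6 (new)  [load 425/725]
6 containers opened.

6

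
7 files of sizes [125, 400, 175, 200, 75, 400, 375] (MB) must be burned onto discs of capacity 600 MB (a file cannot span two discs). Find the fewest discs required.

Total = 400 + 400 + 375 + 200 + 175 + 125 + 75 = 1750 MB.
Lower bound: ⌈1750/600⌉ = 3 discs.
A packing using 3 discs:
  disc 1: 400 + 200 = 600
  disc 2: 400 + 175 = 575
  disc 3: 375 + 125 + 75 = 575
This matches the lower bound, so 3 is optimal.

3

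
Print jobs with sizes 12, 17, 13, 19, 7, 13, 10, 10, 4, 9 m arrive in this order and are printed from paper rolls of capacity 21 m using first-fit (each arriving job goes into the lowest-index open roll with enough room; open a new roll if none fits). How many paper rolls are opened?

  12 → roll 1 (new)  [load 12/21]
  17 → roll 2 (new)  [load 17/21]
  13 → roll 3 (new)  [load 13/21]
  19 → roll 4 (new)  [load 19/21]
  7 → roll 1  [load 19/21]
  13 → roll 5 (new)  [load 13/21]
  10 → roll 6 (new)  [load 10/21]
  10 → roll 6  [load 20/21]
  4 → roll 2  [load 21/21]
  9 → roll 7 (new)  [load 9/21]
7 paper rolls opened.

7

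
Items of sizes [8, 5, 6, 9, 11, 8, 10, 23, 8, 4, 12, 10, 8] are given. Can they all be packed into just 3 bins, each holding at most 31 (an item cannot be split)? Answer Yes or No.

Total = 122; ⌈122/31⌉ = 4.
At least 4 bins are required, but only 3 are allowed.

No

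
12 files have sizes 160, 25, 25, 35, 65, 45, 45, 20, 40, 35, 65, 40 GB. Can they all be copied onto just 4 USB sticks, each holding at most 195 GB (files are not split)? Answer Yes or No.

Yes

A valid assignment using 4 USB sticks:
  USB stick 1: 160 + 35 = 195
  USB stick 2: 65 + 65 + 45 + 20 = 195
  USB stick 3: 45 + 40 + 40 + 35 + 25 = 185
  USB stick 4: 25 = 25
Every load is within 195 GB, so 4 USB sticks suffice.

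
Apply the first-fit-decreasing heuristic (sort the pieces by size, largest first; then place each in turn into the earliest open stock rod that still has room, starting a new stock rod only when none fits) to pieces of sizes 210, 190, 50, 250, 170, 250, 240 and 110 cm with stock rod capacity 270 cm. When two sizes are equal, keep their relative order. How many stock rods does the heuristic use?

Sorted descending: 250, 250, 240, 210, 190, 170, 110, 50.
  250 → stock rod 1 (new)  [load 250/270]
  250 → stock rod 2 (new)  [load 250/270]
  240 → stock rod 3 (new)  [load 240/270]
  210 → stock rod 4 (new)  [load 210/270]
  190 → stock rod 5 (new)  [load 190/270]
  170 → stock rod 6 (new)  [load 170/270]
  110 → stock rod 7 (new)  [load 110/270]
  50 → stock rod 4  [load 260/270]
7 stock rods opened.

7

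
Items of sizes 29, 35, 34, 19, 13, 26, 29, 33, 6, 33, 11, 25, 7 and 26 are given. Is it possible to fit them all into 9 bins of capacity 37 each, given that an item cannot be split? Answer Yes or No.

Total = 326; ⌈326/37⌉ = 9.
10 items each exceed half the capacity and cannot share a bin, forcing at least 10 bins.
At least 10 bins are required, but only 9 are allowed.

No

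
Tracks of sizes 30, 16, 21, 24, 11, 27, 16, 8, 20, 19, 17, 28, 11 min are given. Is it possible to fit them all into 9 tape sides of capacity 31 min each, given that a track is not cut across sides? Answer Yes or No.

No

Total = 248 min; ⌈248/31⌉ = 8.
10 tracks each exceed half the capacity and cannot share a side, forcing at least 10 tape sides.
At least 10 tape sides are required, but only 9 are allowed.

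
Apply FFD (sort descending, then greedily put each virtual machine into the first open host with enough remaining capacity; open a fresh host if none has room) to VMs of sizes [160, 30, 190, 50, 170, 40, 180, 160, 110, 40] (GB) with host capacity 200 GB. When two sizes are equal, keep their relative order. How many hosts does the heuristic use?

Sorted descending: 190, 180, 170, 160, 160, 110, 50, 40, 40, 30.
  190 → host 1 (new)  [load 190/200]
  180 → host 2 (new)  [load 180/200]
  170 → host 3 (new)  [load 170/200]
  160 → host 4 (new)  [load 160/200]
  160 → host 5 (new)  [load 160/200]
  110 → host 6 (new)  [load 110/200]
  50 → host 6  [load 160/200]
  40 → host 4  [load 200/200]
  40 → host 5  [load 200/200]
  30 → host 3  [load 200/200]
6 hosts opened.

6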